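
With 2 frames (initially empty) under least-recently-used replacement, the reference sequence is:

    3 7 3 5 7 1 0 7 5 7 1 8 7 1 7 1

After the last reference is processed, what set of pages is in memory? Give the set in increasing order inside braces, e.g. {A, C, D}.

3 → fault, frames (3)
7 → fault, frames (3 7)
3 → hit
5 → fault, evict 7, frames (3 5)
7 → fault, evict 3, frames (5 7)
1 → fault, evict 5, frames (7 1)
0 → fault, evict 7, frames (1 0)
7 → fault, evict 1, frames (0 7)
5 → fault, evict 0, frames (7 5)
7 → hit
1 → fault, evict 5, frames (7 1)
8 → fault, evict 7, frames (1 8)
7 → fault, evict 1, frames (8 7)
1 → fault, evict 8, frames (7 1)
7 → hit
1 → hit

{1, 7}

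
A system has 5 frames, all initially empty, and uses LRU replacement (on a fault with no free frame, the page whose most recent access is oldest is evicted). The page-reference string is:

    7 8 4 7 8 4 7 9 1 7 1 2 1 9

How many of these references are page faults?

6

7 -> fault, frames {7}
8 -> fault, frames {7,8}
4 -> fault, frames {7,8,4}
7 -> hit
8 -> hit
4 -> hit
7 -> hit
9 -> fault, frames {8,4,7,9}
1 -> fault, frames {8,4,7,9,1}
7 -> hit
1 -> hit
2 -> fault, evict 8, frames {4,9,7,1,2}
1 -> hit
9 -> hit
Page faults: 6.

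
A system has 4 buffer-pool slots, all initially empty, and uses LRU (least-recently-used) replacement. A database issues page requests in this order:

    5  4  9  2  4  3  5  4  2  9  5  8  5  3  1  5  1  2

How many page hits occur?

7

5: miss, frames {5}
4: miss, frames {5,4}
9: miss, frames {5,4,9}
2: miss, frames {5,4,9,2}
4: hit
3: miss, evict 5, frames {9,2,4,3}
5: miss, evict 9, frames {2,4,3,5}
4: hit
2: hit
9: miss, evict 3, frames {5,4,2,9}
5: hit
8: miss, evict 4, frames {2,9,5,8}
5: hit
3: miss, evict 2, frames {9,8,5,3}
1: miss, evict 9, frames {8,5,3,1}
5: hit
1: hit
2: miss, evict 8, frames {3,5,1,2}
Hits: 7.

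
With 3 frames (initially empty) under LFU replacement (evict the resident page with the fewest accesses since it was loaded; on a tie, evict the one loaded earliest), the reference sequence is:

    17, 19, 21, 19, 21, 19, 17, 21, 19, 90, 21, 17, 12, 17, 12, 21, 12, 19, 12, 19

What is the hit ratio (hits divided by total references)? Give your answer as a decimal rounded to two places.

17: fault, frames (17)
19: fault, frames (17 19)
21: fault, frames (17 19 21)
19: hit
21: hit
19: hit
17: hit
21: hit
19: hit
90: fault, evict 17, frames (19 21 90)
21: hit
17: fault, evict 90, frames (19 21 17)
12: fault, evict 17, frames (19 21 12)
17: fault, evict 12, frames (19 21 17)
12: fault, evict 17, frames (19 21 12)
21: hit
12: hit
19: hit
12: hit
19: hit
Hits: 12 of 20 references → 12/20 = 0.6000.

0.60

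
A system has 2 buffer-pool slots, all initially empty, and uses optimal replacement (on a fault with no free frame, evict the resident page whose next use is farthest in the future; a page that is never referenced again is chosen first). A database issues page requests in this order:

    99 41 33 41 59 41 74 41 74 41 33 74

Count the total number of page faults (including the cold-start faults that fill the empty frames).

6

99: miss, frames {99}
41: miss, frames {99,41}
33: miss, evict 99, frames {41,33}
41: hit
59: miss, evict 33, frames {41,59}
41: hit
74: miss, evict 59, frames {41,74}
41: hit
74: hit
41: hit
33: miss, evict 41, frames {74,33}
74: hit
Page faults: 6.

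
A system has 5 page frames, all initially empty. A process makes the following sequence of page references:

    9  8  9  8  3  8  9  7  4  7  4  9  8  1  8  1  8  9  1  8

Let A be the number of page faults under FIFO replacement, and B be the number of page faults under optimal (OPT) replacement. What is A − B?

Under FIFO: F F . . F . . F F . . . . F . . . F . F → 8 faults.
Under OPT: F F . . F . . F F . . . . F . . . . . . → 6 faults.
A − B = 8 − 6 = 2.

2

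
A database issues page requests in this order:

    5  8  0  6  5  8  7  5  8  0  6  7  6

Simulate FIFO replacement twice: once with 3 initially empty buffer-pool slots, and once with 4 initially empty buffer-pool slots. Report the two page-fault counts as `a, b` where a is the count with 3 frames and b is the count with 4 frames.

3 frames: F F F F F F F . . F F . . → 9 faults.
4 frames: F F F F . . F F F F F F . → 10 faults.
10 > 9: adding a frame increased faults — Belady's anomaly.

9, 10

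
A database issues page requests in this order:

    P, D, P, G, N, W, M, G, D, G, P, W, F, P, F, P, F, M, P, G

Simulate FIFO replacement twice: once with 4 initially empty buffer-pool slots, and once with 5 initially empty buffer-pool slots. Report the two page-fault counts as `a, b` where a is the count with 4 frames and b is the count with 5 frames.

13, 9

4 frames: F F . F F F F . F F F F F . . . . F . F → 13 faults.
5 frames: F F . F F F F . . . F . F . . . . . . F → 9 faults.
9 < 13: adding a frame reduced faults, as is typical.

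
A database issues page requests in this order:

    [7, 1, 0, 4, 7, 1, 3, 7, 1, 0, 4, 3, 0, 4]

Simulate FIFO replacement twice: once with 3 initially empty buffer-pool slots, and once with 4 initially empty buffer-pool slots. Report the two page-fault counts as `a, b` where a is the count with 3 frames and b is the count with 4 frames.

3 frames: F F F F F F F . . F F . . . → 9 faults.
4 frames: F F F F . . F F F F F F . . → 10 faults.
10 > 9: adding a frame increased faults — Belady's anomaly.

9, 10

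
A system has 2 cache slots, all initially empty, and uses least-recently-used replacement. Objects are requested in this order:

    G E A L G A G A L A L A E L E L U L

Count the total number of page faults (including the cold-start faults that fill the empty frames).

10

G → miss, frames (G)
E → miss, frames (G E)
A → miss, evict G, frames (E A)
L → miss, evict E, frames (A L)
G → miss, evict A, frames (L G)
A → miss, evict L, frames (G A)
G → hit
A → hit
L → miss, evict G, frames (A L)
A → hit
L → hit
A → hit
E → miss, evict L, frames (A E)
L → miss, evict A, frames (E L)
E → hit
L → hit
U → miss, evict E, frames (L U)
L → hit
Page faults: 10.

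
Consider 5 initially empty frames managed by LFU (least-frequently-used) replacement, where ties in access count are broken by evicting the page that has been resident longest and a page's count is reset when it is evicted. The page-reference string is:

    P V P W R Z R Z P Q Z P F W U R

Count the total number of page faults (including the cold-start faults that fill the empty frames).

9

P -> fault, frames {P}
V -> fault, frames {P,V}
P -> hit
W -> fault, frames {P,V,W}
R -> fault, frames {P,V,W,R}
Z -> fault, frames {P,V,W,R,Z}
R -> hit
Z -> hit
P -> hit
Q -> fault, evict V, frames {P,W,R,Z,Q}
Z -> hit
P -> hit
F -> fault, evict W, frames {P,R,Z,Q,F}
W -> fault, evict Q, frames {P,R,Z,F,W}
U -> fault, evict F, frames {P,R,Z,W,U}
R -> hit
Page faults: 9.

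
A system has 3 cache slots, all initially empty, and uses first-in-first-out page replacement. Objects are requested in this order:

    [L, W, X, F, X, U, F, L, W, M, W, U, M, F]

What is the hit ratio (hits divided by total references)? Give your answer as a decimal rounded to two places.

0.29

L → miss, frames {L}
W → miss, frames {L,W}
X → miss, frames {L,W,X}
F → miss, evict L, frames {W,X,F}
X → hit
U → miss, evict W, frames {X,F,U}
F → hit
L → miss, evict X, frames {F,U,L}
W → miss, evict F, frames {U,L,W}
M → miss, evict U, frames {L,W,M}
W → hit
U → miss, evict L, frames {W,M,U}
M → hit
F → miss, evict W, frames {M,U,F}
Hits: 4 of 14 references → 4/14 = 0.2857.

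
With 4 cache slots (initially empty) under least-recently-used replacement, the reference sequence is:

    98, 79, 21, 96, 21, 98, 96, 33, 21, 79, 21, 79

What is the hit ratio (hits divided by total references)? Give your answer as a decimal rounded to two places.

0.50

98 → fault, frames {98}
79 → fault, frames {98,79}
21 → fault, frames {98,79,21}
96 → fault, frames {98,79,21,96}
21 → hit
98 → hit
96 → hit
33 → fault, evict 79, frames {21,98,96,33}
21 → hit
79 → fault, evict 98, frames {96,33,21,79}
21 → hit
79 → hit
Hits: 6 of 12 references → 6/12 = 0.5000.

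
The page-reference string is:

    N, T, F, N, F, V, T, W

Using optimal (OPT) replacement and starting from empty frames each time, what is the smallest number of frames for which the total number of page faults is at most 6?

f=1: 8 faults
f=2: 6 faults
f=3: 5 faults
f=4: 5 faults
f=5: 5 faults
Smallest f with faults ≤ 6 is 2.

2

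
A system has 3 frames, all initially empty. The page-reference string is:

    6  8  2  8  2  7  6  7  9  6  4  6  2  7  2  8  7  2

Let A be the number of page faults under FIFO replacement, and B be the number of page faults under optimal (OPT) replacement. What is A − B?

2

Under FIFO: F F F . . F F . F . F . F F . F . . → 10 faults.
Under OPT: F F F . . F . . F . F . . F . F . . → 8 faults.
A − B = 10 − 8 = 2.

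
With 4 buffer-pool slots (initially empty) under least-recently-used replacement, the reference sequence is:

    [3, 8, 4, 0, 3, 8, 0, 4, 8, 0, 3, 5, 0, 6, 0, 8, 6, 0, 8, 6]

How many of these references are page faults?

3 → fault, frames (3)
8 → fault, frames (3 8)
4 → fault, frames (3 8 4)
0 → fault, frames (3 8 4 0)
3 → hit
8 → hit
0 → hit
4 → hit
8 → hit
0 → hit
3 → hit
5 → fault, evict 4, frames (8 0 3 5)
0 → hit
6 → fault, evict 8, frames (3 5 0 6)
0 → hit
8 → fault, evict 3, frames (5 6 0 8)
6 → hit
0 → hit
8 → hit
6 → hit
Page faults: 7.

7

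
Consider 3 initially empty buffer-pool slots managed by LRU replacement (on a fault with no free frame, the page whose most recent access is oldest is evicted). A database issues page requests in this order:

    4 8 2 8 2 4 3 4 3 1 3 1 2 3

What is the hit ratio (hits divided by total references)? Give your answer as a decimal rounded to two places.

4: miss, frames (4)
8: miss, frames (4 8)
2: miss, frames (4 8 2)
8: hit
2: hit
4: hit
3: miss, evict 8, frames (2 4 3)
4: hit
3: hit
1: miss, evict 2, frames (4 3 1)
3: hit
1: hit
2: miss, evict 4, frames (3 1 2)
3: hit
Hits: 8 of 14 references → 8/14 = 0.5714.

0.57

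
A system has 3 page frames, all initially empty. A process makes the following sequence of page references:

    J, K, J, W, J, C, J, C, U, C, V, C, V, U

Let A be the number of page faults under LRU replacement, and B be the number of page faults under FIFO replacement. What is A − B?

-2

Under LRU: F F . F . F . . F . F . . . → 6 faults.
Under FIFO: F F . F . F F . F . F F . . → 8 faults.
A − B = 6 − 8 = -2.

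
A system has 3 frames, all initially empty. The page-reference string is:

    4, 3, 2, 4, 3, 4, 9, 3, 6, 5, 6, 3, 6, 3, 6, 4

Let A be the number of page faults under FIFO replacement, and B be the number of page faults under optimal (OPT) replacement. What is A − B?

Under FIFO: F F F . . . F . F F . F . . . F → 8 faults.
Under OPT: F F F . . . F . F F . . . . . F → 7 faults.
A − B = 8 − 7 = 1.

1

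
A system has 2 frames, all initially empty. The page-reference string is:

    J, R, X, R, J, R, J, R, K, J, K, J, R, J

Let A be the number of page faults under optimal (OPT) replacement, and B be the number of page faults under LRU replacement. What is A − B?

-1

Under OPT: F F F . F . . . F . . . F . → 6 faults.
Under LRU: F F F . F . . . F F . . F . → 7 faults.
A − B = 6 − 7 = -1.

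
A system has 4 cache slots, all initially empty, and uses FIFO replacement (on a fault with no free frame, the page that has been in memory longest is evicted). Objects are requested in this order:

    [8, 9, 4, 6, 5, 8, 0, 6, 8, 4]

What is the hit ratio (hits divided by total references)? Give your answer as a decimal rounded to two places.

0.20

8: miss, frames {8}
9: miss, frames {8,9}
4: miss, frames {8,9,4}
6: miss, frames {8,9,4,6}
5: miss, evict 8, frames {9,4,6,5}
8: miss, evict 9, frames {4,6,5,8}
0: miss, evict 4, frames {6,5,8,0}
6: hit
8: hit
4: miss, evict 6, frames {5,8,0,4}
Hits: 2 of 10 references → 2/10 = 0.2000.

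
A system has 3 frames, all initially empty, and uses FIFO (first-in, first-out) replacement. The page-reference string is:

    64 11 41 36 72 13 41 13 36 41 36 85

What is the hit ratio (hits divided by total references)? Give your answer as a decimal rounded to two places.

64: miss, frames [64]
11: miss, frames [64, 11]
41: miss, frames [64, 11, 41]
36: miss, evict 64, frames [11, 41, 36]
72: miss, evict 11, frames [41, 36, 72]
13: miss, evict 41, frames [36, 72, 13]
41: miss, evict 36, frames [72, 13, 41]
13: hit
36: miss, evict 72, frames [13, 41, 36]
41: hit
36: hit
85: miss, evict 13, frames [41, 36, 85]
Hits: 3 of 12 references → 3/12 = 0.2500.

0.25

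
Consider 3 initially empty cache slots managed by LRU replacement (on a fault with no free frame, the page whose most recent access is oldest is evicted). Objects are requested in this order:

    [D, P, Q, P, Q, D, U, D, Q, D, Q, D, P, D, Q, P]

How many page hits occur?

11

D → fault, frames {D}
P → fault, frames {D,P}
Q → fault, frames {D,P,Q}
P → hit
Q → hit
D → hit
U → fault, evict P, frames {Q,D,U}
D → hit
Q → hit
D → hit
Q → hit
D → hit
P → fault, evict U, frames {Q,D,P}
D → hit
Q → hit
P → hit
Hits: 11.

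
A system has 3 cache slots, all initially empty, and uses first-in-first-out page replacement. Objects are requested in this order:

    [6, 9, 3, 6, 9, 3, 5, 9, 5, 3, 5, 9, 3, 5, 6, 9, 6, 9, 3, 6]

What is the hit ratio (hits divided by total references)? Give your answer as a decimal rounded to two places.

6 → fault, frames (6)
9 → fault, frames (6 9)
3 → fault, frames (6 9 3)
6 → hit
9 → hit
3 → hit
5 → fault, evict 6, frames (9 3 5)
9 → hit
5 → hit
3 → hit
5 → hit
9 → hit
3 → hit
5 → hit
6 → fault, evict 9, frames (3 5 6)
9 → fault, evict 3, frames (5 6 9)
6 → hit
9 → hit
3 → fault, evict 5, frames (6 9 3)
6 → hit
Hits: 13 of 20 references → 13/20 = 0.6500.

0.65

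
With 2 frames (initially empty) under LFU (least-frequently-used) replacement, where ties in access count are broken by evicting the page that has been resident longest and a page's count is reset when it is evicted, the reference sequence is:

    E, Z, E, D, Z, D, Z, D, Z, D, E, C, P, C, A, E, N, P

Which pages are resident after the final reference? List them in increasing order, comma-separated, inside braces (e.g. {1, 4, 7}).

E: fault, frames (E)
Z: fault, frames (E Z)
E: hit
D: fault, evict Z, frames (E D)
Z: fault, evict D, frames (E Z)
D: fault, evict Z, frames (E D)
Z: fault, evict D, frames (E Z)
D: fault, evict Z, frames (E D)
Z: fault, evict D, frames (E Z)
D: fault, evict Z, frames (E D)
E: hit
C: fault, evict D, frames (E C)
P: fault, evict C, frames (E P)
C: fault, evict P, frames (E C)
A: fault, evict C, frames (E A)
E: hit
N: fault, evict A, frames (E N)
P: fault, evict N, frames (E P)

{E, P}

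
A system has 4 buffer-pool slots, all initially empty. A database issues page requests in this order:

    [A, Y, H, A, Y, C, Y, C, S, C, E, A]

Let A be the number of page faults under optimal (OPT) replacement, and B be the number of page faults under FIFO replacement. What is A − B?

-1

Under OPT: F F F . . F . . F . F . → 6 faults.
Under FIFO: F F F . . F . . F . F F → 7 faults.
A − B = 6 − 7 = -1.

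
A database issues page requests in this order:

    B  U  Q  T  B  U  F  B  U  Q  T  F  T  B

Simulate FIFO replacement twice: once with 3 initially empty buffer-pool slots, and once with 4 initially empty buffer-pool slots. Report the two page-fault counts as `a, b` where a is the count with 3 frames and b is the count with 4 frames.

10, 11

3 frames: F F F F F F F . . F F . . F → 10 faults.
4 frames: F F F F . . F F F F F F . F → 11 faults.
11 > 10: adding a frame increased faults — Belady's anomaly.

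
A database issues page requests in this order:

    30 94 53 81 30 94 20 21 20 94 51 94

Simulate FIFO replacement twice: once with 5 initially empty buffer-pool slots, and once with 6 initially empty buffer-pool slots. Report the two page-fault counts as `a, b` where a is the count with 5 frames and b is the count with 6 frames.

5 frames: F F F F . . F F . . F F → 8 faults.
6 frames: F F F F . . F F . . F . → 7 faults.
7 < 8: adding a frame reduced faults, as is typical.

8, 7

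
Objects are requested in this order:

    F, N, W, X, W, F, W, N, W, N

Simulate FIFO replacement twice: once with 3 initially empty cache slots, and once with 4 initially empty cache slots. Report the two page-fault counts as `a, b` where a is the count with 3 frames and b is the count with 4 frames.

7, 4

3 frames: F F F F . F . F F . → 7 faults.
4 frames: F F F F . . . . . . → 4 faults.
4 < 7: adding a frame reduced faults, as is typical.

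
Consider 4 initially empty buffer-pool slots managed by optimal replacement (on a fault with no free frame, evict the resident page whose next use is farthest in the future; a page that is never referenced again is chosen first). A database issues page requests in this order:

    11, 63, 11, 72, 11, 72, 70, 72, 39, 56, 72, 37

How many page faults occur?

7

11: fault, frames {11}
63: fault, frames {11,63}
11: hit
72: fault, frames {11,63,72}
11: hit
72: hit
70: fault, frames {11,63,72,70}
72: hit
39: fault, evict 70, frames {11,63,72,39}
56: fault, evict 39, frames {11,63,72,56}
72: hit
37: fault, evict 56, frames {11,63,72,37}
Page faults: 7.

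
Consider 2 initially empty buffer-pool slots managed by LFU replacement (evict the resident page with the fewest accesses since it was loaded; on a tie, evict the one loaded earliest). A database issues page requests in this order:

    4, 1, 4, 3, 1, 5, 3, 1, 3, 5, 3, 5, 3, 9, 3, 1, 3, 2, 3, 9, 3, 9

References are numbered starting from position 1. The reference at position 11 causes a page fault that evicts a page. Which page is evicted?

5

pos 1: 4 → miss, frames {4}
pos 2: 1 → miss, frames {4,1}
pos 3: 4 → hit
pos 4: 3 → miss, evict 1, frames {4,3}
pos 5: 1 → miss, evict 3, frames {4,1}
pos 6: 5 → miss, evict 1, frames {4,5}
pos 7: 3 → miss, evict 5, frames {4,3}
pos 8: 1 → miss, evict 3, frames {4,1}
pos 9: 3 → miss, evict 1, frames {4,3}
pos 10: 5 → miss, evict 3, frames {4,5}
pos 11: 3 → miss, evict 5, frames {4,3}
At position 11, page 5 is evicted.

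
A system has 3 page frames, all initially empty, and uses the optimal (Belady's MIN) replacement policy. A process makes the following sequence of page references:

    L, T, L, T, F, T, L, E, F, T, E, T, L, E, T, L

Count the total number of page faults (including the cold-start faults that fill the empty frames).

5

L: miss, frames {L}
T: miss, frames {L,T}
L: hit
T: hit
F: miss, frames {L,T,F}
T: hit
L: hit
E: miss, evict L, frames {T,F,E}
F: hit
T: hit
E: hit
T: hit
L: miss, evict F, frames {T,E,L}
E: hit
T: hit
L: hit
Page faults: 5.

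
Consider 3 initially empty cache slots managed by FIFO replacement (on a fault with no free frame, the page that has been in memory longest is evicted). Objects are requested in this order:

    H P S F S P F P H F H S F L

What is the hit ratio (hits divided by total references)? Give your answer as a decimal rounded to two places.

H -> miss, frames {H}
P -> miss, frames {H,P}
S -> miss, frames {H,P,S}
F -> miss, evict H, frames {P,S,F}
S -> hit
P -> hit
F -> hit
P -> hit
H -> miss, evict P, frames {S,F,H}
F -> hit
H -> hit
S -> hit
F -> hit
L -> miss, evict S, frames {F,H,L}
Hits: 8 of 14 references → 8/14 = 0.5714.

0.57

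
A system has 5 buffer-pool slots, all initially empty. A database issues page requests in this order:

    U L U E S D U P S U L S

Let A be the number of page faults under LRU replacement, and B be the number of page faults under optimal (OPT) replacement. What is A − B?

Under LRU: F F . F F F . F . . F . → 7 faults.
Under OPT: F F . F F F . F . . . . → 6 faults.
A − B = 7 − 6 = 1.

1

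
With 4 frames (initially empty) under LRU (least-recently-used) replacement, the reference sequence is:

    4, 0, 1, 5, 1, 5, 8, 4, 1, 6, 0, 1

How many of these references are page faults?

4: miss, frames [4]
0: miss, frames [4, 0]
1: miss, frames [4, 0, 1]
5: miss, frames [4, 0, 1, 5]
1: hit
5: hit
8: miss, evict 4, frames [0, 1, 5, 8]
4: miss, evict 0, frames [1, 5, 8, 4]
1: hit
6: miss, evict 5, frames [8, 4, 1, 6]
0: miss, evict 8, frames [4, 1, 6, 0]
1: hit
Page faults: 8.

8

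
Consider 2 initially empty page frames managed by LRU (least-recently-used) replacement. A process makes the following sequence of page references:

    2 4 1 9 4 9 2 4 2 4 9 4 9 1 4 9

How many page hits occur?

2 -> miss, frames [2]
4 -> miss, frames [2, 4]
1 -> miss, evict 2, frames [4, 1]
9 -> miss, evict 4, frames [1, 9]
4 -> miss, evict 1, frames [9, 4]
9 -> hit
2 -> miss, evict 4, frames [9, 2]
4 -> miss, evict 9, frames [2, 4]
2 -> hit
4 -> hit
9 -> miss, evict 2, frames [4, 9]
4 -> hit
9 -> hit
1 -> miss, evict 4, frames [9, 1]
4 -> miss, evict 9, frames [1, 4]
9 -> miss, evict 1, frames [4, 9]
Hits: 5.

5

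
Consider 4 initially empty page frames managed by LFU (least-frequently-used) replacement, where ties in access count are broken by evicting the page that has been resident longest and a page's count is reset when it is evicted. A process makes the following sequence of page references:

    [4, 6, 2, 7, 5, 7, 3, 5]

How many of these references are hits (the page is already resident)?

2

4: miss, frames [4]
6: miss, frames [4, 6]
2: miss, frames [4, 6, 2]
7: miss, frames [4, 6, 2, 7]
5: miss, evict 4, frames [6, 2, 7, 5]
7: hit
3: miss, evict 6, frames [2, 7, 5, 3]
5: hit
Hits: 2.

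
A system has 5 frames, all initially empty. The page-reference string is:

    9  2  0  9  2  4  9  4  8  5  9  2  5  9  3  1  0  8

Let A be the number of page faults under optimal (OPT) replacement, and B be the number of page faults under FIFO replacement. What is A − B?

-4

Under OPT: F F F . . F . . F F . . . . F F . . → 8 faults.
Under FIFO: F F F . . F . . F F F F . . F F F F → 12 faults.
A − B = 8 − 12 = -4.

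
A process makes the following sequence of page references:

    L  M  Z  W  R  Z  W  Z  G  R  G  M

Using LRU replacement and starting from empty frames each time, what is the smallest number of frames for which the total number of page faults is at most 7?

4

f=1: 12 faults
f=2: 10 faults
f=3: 8 faults
f=4: 7 faults
f=5: 6 faults
f=6: 6 faults
Smallest f with faults ≤ 7 is 4.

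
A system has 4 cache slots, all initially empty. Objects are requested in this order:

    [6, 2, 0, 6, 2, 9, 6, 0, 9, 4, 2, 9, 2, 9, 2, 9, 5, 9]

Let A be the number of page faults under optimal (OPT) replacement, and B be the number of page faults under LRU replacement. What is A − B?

Under OPT: F F F . . F . . . F . . . . . . F . → 6 faults.
Under LRU: F F F . . F . . . F F . . . . . F . → 7 faults.
A − B = 6 − 7 = -1.

-1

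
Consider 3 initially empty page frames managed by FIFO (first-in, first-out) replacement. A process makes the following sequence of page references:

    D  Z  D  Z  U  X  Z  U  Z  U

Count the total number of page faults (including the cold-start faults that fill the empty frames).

D → miss, frames (D)
Z → miss, frames (D Z)
D → hit
Z → hit
U → miss, frames (D Z U)
X → miss, evict D, frames (Z U X)
Z → hit
U → hit
Z → hit
U → hit
Page faults: 4.

4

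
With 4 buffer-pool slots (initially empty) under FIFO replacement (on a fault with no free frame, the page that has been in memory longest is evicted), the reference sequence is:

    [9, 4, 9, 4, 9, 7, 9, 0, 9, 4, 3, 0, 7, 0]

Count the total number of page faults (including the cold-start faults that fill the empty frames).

9 -> fault, frames {9}
4 -> fault, frames {9,4}
9 -> hit
4 -> hit
9 -> hit
7 -> fault, frames {9,4,7}
9 -> hit
0 -> fault, frames {9,4,7,0}
9 -> hit
4 -> hit
3 -> fault, evict 9, frames {4,7,0,3}
0 -> hit
7 -> hit
0 -> hit
Page faults: 5.

5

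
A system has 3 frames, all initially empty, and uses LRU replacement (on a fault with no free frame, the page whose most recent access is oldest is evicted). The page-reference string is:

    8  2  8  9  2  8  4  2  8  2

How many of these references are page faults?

4

8 → miss, frames {8}
2 → miss, frames {8,2}
8 → hit
9 → miss, frames {2,8,9}
2 → hit
8 → hit
4 → miss, evict 9, frames {2,8,4}
2 → hit
8 → hit
2 → hit
Page faults: 4.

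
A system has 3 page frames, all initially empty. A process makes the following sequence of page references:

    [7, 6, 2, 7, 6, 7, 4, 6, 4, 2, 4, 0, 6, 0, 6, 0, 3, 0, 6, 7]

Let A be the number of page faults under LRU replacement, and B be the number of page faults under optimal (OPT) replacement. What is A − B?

Under LRU: F F F . . . F . . F . F F . . . F . . F → 9 faults.
Under OPT: F F F . . . F . . . . F . . . . F . . F → 7 faults.
A − B = 9 − 7 = 2.

2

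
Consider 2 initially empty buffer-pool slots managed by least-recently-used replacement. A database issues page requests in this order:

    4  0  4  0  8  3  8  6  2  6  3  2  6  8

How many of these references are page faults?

10

4 -> miss, frames [4]
0 -> miss, frames [4, 0]
4 -> hit
0 -> hit
8 -> miss, evict 4, frames [0, 8]
3 -> miss, evict 0, frames [8, 3]
8 -> hit
6 -> miss, evict 3, frames [8, 6]
2 -> miss, evict 8, frames [6, 2]
6 -> hit
3 -> miss, evict 2, frames [6, 3]
2 -> miss, evict 6, frames [3, 2]
6 -> miss, evict 3, frames [2, 6]
8 -> miss, evict 2, frames [6, 8]
Page faults: 10.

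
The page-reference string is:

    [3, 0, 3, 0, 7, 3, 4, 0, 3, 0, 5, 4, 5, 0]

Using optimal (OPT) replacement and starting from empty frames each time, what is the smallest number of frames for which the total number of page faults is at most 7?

f=1: 14 faults
f=2: 8 faults
f=3: 5 faults
f=4: 5 faults
f=5: 5 faults
Smallest f with faults ≤ 7 is 3.

3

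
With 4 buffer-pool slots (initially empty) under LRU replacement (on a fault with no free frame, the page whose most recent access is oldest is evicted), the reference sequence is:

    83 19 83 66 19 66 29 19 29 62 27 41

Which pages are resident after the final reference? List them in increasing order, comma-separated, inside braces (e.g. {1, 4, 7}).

{27, 29, 41, 62}

83 → fault, frames [83]
19 → fault, frames [83, 19]
83 → hit
66 → fault, frames [19, 83, 66]
19 → hit
66 → hit
29 → fault, frames [83, 19, 66, 29]
19 → hit
29 → hit
62 → fault, evict 83, frames [66, 19, 29, 62]
27 → fault, evict 66, frames [19, 29, 62, 27]
41 → fault, evict 19, frames [29, 62, 27, 41]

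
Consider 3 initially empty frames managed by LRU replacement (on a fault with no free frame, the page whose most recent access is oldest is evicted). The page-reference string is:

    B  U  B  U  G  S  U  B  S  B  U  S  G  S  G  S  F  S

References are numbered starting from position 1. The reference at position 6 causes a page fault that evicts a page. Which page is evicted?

B

pos 1: B → miss, frames {B}
pos 2: U → miss, frames {B,U}
pos 3: B → hit
pos 4: U → hit
pos 5: G → miss, frames {B,U,G}
pos 6: S → miss, evict B, frames {U,G,S}
At position 6, page B is evicted.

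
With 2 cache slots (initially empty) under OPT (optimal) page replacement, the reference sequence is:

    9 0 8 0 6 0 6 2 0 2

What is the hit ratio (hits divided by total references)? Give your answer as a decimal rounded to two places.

9 → miss, frames {9}
0 → miss, frames {9,0}
8 → miss, evict 9, frames {0,8}
0 → hit
6 → miss, evict 8, frames {0,6}
0 → hit
6 → hit
2 → miss, evict 6, frames {0,2}
0 → hit
2 → hit
Hits: 5 of 10 references → 5/10 = 0.5000.

0.50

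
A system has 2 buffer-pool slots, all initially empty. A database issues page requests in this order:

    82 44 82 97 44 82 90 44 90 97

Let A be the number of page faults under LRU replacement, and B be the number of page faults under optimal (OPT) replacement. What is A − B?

2

Under LRU: F F . F F F F F . F → 8 faults.
Under OPT: F F . F . F F . . F → 6 faults.
A − B = 8 − 6 = 2.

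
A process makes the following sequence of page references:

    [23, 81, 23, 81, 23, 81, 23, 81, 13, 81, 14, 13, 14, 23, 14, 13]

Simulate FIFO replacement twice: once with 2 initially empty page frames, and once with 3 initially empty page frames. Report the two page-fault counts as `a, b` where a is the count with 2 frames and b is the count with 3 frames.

2 frames: F F . . . . . . F . F . . F . F → 6 faults.
3 frames: F F . . . . . . F . F . . F . . → 5 faults.
5 < 6: adding a frame reduced faults, as is typical.

6, 5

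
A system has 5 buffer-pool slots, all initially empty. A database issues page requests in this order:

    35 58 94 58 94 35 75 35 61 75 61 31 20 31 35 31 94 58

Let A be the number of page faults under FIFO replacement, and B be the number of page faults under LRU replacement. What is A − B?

Under FIFO: F F F . . . F . F . . F F . F . F F → 10 faults.
Under LRU: F F F . . . F . F . . F F . . . F F → 9 faults.
A − B = 10 − 9 = 1.

1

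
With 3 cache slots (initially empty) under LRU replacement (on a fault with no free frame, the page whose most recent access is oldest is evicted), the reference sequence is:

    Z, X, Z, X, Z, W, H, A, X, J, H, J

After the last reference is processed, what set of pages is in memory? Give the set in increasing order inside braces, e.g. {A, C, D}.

Z -> miss, frames (Z)
X -> miss, frames (Z X)
Z -> hit
X -> hit
Z -> hit
W -> miss, frames (X Z W)
H -> miss, evict X, frames (Z W H)
A -> miss, evict Z, frames (W H A)
X -> miss, evict W, frames (H A X)
J -> miss, evict H, frames (A X J)
H -> miss, evict A, frames (X J H)
J -> hit

{H, J, X}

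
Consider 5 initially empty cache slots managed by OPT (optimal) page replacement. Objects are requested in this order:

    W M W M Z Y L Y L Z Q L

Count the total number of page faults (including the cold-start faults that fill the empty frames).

6

W → miss, frames [W]
M → miss, frames [W, M]
W → hit
M → hit
Z → miss, frames [W, M, Z]
Y → miss, frames [W, M, Z, Y]
L → miss, frames [W, M, Z, Y, L]
Y → hit
L → hit
Z → hit
Q → miss, evict Y, frames [W, M, Z, L, Q]
L → hit
Page faults: 6.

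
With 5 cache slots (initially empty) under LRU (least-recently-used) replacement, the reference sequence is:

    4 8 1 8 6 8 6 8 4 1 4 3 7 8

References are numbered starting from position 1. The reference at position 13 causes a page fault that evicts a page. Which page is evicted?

pos 1: 4 -> fault, frames [4]
pos 2: 8 -> fault, frames [4, 8]
pos 3: 1 -> fault, frames [4, 8, 1]
pos 4: 8 -> hit
pos 5: 6 -> fault, frames [4, 1, 8, 6]
pos 6: 8 -> hit
pos 7: 6 -> hit
pos 8: 8 -> hit
pos 9: 4 -> hit
pos 10: 1 -> hit
pos 11: 4 -> hit
pos 12: 3 -> fault, frames [6, 8, 1, 4, 3]
pos 13: 7 -> fault, evict 6, frames [8, 1, 4, 3, 7]
At position 13, page 6 is evicted.

6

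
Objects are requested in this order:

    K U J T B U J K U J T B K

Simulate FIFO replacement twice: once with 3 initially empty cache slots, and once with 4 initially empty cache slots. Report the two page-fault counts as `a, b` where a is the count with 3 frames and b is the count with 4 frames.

3 frames: F F F F F F F F . . F F . → 10 faults.
4 frames: F F F F F . . F F F F F F → 11 faults.
11 > 10: adding a frame increased faults — Belady's anomaly.

10, 11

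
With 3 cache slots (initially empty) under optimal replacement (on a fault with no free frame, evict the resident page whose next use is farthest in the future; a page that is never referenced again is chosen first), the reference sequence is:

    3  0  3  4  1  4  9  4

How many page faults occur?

5

3: fault, frames {3}
0: fault, frames {3,0}
3: hit
4: fault, frames {3,0,4}
1: fault, evict 0, frames {3,4,1}
4: hit
9: fault, evict 1, frames {3,4,9}
4: hit
Page faults: 5.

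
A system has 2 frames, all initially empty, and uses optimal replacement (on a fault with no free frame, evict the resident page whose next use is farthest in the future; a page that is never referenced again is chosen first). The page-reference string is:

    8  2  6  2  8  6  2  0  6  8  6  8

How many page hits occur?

8: miss, frames {8}
2: miss, frames {8,2}
6: miss, evict 8, frames {2,6}
2: hit
8: miss, evict 2, frames {6,8}
6: hit
2: miss, evict 8, frames {6,2}
0: miss, evict 2, frames {6,0}
6: hit
8: miss, evict 0, frames {6,8}
6: hit
8: hit
Hits: 5.

5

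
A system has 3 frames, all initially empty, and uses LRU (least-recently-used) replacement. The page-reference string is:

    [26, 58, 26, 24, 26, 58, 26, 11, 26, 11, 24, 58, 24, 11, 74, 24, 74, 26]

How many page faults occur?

26 -> fault, frames {26}
58 -> fault, frames {26,58}
26 -> hit
24 -> fault, frames {58,26,24}
26 -> hit
58 -> hit
26 -> hit
11 -> fault, evict 24, frames {58,26,11}
26 -> hit
11 -> hit
24 -> fault, evict 58, frames {26,11,24}
58 -> fault, evict 26, frames {11,24,58}
24 -> hit
11 -> hit
74 -> fault, evict 58, frames {24,11,74}
24 -> hit
74 -> hit
26 -> fault, evict 11, frames {24,74,26}
Page faults: 8.

8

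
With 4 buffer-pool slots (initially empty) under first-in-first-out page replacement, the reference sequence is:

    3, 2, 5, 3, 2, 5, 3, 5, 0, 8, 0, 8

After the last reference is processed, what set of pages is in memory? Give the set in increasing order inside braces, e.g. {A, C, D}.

3 → miss, frames [3]
2 → miss, frames [3, 2]
5 → miss, frames [3, 2, 5]
3 → hit
2 → hit
5 → hit
3 → hit
5 → hit
0 → miss, frames [3, 2, 5, 0]
8 → miss, evict 3, frames [2, 5, 0, 8]
0 → hit
8 → hit

{0, 2, 5, 8}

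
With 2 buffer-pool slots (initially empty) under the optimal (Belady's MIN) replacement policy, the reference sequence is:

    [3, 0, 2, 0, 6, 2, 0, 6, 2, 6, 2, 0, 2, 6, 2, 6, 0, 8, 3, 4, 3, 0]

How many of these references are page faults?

3: miss, frames [3]
0: miss, frames [3, 0]
2: miss, evict 3, frames [0, 2]
0: hit
6: miss, evict 0, frames [2, 6]
2: hit
0: miss, evict 2, frames [6, 0]
6: hit
2: miss, evict 0, frames [6, 2]
6: hit
2: hit
0: miss, evict 6, frames [2, 0]
2: hit
6: miss, evict 0, frames [2, 6]
2: hit
6: hit
0: miss, evict 6, frames [2, 0]
8: miss, evict 2, frames [0, 8]
3: miss, evict 8, frames [0, 3]
4: miss, evict 0, frames [3, 4]
3: hit
0: miss, evict 4, frames [3, 0]
Page faults: 13.

13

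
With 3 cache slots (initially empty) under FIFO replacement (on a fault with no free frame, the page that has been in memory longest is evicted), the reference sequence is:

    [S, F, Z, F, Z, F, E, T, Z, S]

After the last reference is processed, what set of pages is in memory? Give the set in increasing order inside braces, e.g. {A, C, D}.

S -> miss, frames {S}
F -> miss, frames {S,F}
Z -> miss, frames {S,F,Z}
F -> hit
Z -> hit
F -> hit
E -> miss, evict S, frames {F,Z,E}
T -> miss, evict F, frames {Z,E,T}
Z -> hit
S -> miss, evict Z, frames {E,T,S}

{E, S, T}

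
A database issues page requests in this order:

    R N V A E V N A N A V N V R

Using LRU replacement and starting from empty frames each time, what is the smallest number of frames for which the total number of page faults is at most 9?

f=1: 14 faults
f=2: 11 faults
f=3: 8 faults
f=4: 6 faults
f=5: 5 faults
Smallest f with faults ≤ 9 is 3.

3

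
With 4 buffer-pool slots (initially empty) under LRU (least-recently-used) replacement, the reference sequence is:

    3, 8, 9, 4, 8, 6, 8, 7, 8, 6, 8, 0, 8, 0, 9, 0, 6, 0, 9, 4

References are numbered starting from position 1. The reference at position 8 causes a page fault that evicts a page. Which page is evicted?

pos 1: 3 → miss, frames (3)
pos 2: 8 → miss, frames (3 8)
pos 3: 9 → miss, frames (3 8 9)
pos 4: 4 → miss, frames (3 8 9 4)
pos 5: 8 → hit
pos 6: 6 → miss, evict 3, frames (9 4 8 6)
pos 7: 8 → hit
pos 8: 7 → miss, evict 9, frames (4 6 8 7)
At position 8, page 9 is evicted.

9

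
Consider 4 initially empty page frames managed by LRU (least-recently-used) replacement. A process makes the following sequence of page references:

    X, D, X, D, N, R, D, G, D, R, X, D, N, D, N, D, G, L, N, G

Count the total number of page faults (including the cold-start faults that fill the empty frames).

9

X → fault, frames {X}
D → fault, frames {X,D}
X → hit
D → hit
N → fault, frames {X,D,N}
R → fault, frames {X,D,N,R}
D → hit
G → fault, evict X, frames {N,R,D,G}
D → hit
R → hit
X → fault, evict N, frames {G,D,R,X}
D → hit
N → fault, evict G, frames {R,X,D,N}
D → hit
N → hit
D → hit
G → fault, evict R, frames {X,N,D,G}
L → fault, evict X, frames {N,D,G,L}
N → hit
G → hit
Page faults: 9.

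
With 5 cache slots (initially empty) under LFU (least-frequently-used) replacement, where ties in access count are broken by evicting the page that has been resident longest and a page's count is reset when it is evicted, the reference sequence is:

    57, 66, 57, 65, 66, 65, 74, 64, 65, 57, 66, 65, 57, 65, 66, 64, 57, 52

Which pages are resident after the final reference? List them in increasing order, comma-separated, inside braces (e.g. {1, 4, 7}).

{52, 57, 64, 65, 66}

57: miss, frames {57}
66: miss, frames {57,66}
57: hit
65: miss, frames {57,66,65}
66: hit
65: hit
74: miss, frames {57,66,65,74}
64: miss, frames {57,66,65,74,64}
65: hit
57: hit
66: hit
65: hit
57: hit
65: hit
66: hit
64: hit
57: hit
52: miss, evict 74, frames {57,66,65,64,52}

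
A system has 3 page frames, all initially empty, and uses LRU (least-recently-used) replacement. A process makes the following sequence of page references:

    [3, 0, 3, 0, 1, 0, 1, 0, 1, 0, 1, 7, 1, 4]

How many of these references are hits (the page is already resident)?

9

3 → fault, frames {3}
0 → fault, frames {3,0}
3 → hit
0 → hit
1 → fault, frames {3,0,1}
0 → hit
1 → hit
0 → hit
1 → hit
0 → hit
1 → hit
7 → fault, evict 3, frames {0,1,7}
1 → hit
4 → fault, evict 0, frames {7,1,4}
Hits: 9.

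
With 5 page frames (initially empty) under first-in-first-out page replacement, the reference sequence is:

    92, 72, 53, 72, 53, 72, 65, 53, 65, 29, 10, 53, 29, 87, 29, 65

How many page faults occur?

92 -> fault, frames [92]
72 -> fault, frames [92, 72]
53 -> fault, frames [92, 72, 53]
72 -> hit
53 -> hit
72 -> hit
65 -> fault, frames [92, 72, 53, 65]
53 -> hit
65 -> hit
29 -> fault, frames [92, 72, 53, 65, 29]
10 -> fault, evict 92, frames [72, 53, 65, 29, 10]
53 -> hit
29 -> hit
87 -> fault, evict 72, frames [53, 65, 29, 10, 87]
29 -> hit
65 -> hit
Page faults: 7.

7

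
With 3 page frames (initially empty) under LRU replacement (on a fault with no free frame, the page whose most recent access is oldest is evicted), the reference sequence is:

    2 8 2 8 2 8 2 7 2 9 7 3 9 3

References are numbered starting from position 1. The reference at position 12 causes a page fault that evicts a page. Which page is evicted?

pos 1: 2 → fault, frames (2)
pos 2: 8 → fault, frames (2 8)
pos 3: 2 → hit
pos 4: 8 → hit
pos 5: 2 → hit
pos 6: 8 → hit
pos 7: 2 → hit
pos 8: 7 → fault, frames (8 2 7)
pos 9: 2 → hit
pos 10: 9 → fault, evict 8, frames (7 2 9)
pos 11: 7 → hit
pos 12: 3 → fault, evict 2, frames (9 7 3)
At position 12, page 2 is evicted.

2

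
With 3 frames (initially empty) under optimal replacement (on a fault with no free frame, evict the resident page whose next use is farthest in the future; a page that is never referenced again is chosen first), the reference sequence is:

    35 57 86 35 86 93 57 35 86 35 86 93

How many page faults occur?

35 → fault, frames {35}
57 → fault, frames {35,57}
86 → fault, frames {35,57,86}
35 → hit
86 → hit
93 → fault, evict 86, frames {35,57,93}
57 → hit
35 → hit
86 → fault, evict 57, frames {35,93,86}
35 → hit
86 → hit
93 → hit
Page faults: 5.

5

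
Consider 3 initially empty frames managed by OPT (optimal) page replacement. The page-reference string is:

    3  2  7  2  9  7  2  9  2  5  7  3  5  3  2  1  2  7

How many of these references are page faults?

3 -> fault, frames {3}
2 -> fault, frames {3,2}
7 -> fault, frames {3,2,7}
2 -> hit
9 -> fault, evict 3, frames {2,7,9}
7 -> hit
2 -> hit
9 -> hit
2 -> hit
5 -> fault, evict 9, frames {2,7,5}
7 -> hit
3 -> fault, evict 7, frames {2,5,3}
5 -> hit
3 -> hit
2 -> hit
1 -> fault, evict 3, frames {2,5,1}
2 -> hit
7 -> fault, evict 1, frames {2,5,7}
Page faults: 8.

8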